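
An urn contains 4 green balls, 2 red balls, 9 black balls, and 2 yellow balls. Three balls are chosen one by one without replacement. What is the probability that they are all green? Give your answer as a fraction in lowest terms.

1/170

P = 4/17 × 3/16 × 2/15 = 24/4080 = 1/170.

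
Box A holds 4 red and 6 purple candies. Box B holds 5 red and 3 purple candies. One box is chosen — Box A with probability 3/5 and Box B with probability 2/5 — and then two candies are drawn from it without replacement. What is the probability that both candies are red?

From Box A: P(both red) = (4/10)(3/9) = 2/15.
From Box B: P(both red) = (5/8)(4/7) = 5/14.
Total probability = (3/5)(2/15) + (2/5)(5/14) = 39/175.

39/175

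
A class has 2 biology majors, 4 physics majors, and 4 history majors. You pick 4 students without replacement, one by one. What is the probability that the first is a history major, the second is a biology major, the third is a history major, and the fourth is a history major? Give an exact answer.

Chain rule:
P = 4/10 × 2/9 × 3/8 × 2/7 = 48/5040 = 1/105.

1/105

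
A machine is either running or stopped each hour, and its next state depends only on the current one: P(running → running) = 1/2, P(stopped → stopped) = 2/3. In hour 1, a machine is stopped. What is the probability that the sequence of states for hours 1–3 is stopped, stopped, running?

Hour 1 is given. For each transition, use the conditional probability from the current state:
P(stopped | stopped) = 2/3; P(running | stopped) = 1/3.
P = 2/3 × 1/3 = 2/9.

2/9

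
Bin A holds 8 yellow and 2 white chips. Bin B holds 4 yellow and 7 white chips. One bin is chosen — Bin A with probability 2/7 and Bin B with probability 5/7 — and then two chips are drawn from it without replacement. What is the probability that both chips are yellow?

From Bin A: P(both yellow) = (8/10)(7/9) = 28/45.
From Bin B: P(both yellow) = (4/11)(3/10) = 6/55.
Total probability = (2/7)(28/45) + (5/7)(6/55) = 886/3465.

886/3465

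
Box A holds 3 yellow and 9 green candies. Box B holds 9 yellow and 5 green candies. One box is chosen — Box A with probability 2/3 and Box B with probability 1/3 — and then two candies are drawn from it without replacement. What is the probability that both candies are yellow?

From Box A: P(both yellow) = (3/12)(2/11) = 1/22.
From Box B: P(both yellow) = (9/14)(8/13) = 36/91.
Total probability = (2/3)(1/22) + (1/3)(36/91) = 487/3003.

487/3003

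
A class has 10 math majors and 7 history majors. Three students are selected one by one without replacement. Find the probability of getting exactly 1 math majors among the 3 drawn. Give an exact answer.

One ordering (a math major drawn first) has probability 10/17 × 7/16 × 6/15 = 420/4080 = 7/68.
There are C(3,1) = 3 such orderings, each equally likely, so P = 3 × 7/68 = 21/68.

21/68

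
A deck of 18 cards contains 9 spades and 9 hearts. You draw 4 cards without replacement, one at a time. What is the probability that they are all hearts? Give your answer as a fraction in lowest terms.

P = 9/18 × 8/17 × 7/16 × 6/15 = 3024/73440 = 7/170.

7/170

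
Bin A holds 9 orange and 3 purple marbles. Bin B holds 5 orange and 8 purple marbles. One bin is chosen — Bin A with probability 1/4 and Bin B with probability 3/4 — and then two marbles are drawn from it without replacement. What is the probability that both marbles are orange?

133/572

From Bin A: P(both orange) = (9/12)(8/11) = 6/11.
From Bin B: P(both orange) = (5/13)(4/12) = 5/39.
Total probability = (1/4)(6/11) + (3/4)(5/39) = 133/572.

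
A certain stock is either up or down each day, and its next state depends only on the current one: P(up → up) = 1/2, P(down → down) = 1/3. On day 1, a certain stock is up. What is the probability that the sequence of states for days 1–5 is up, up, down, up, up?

1/12

Day 1 is given. For each transition, use the conditional probability from the current state:
P(up | up) = 1/2; P(down | up) = 1/2; P(up | down) = 2/3; P(up | up) = 1/2.
P = 1/2 × 1/2 × 2/3 × 1/2 = 2/24 = 1/12.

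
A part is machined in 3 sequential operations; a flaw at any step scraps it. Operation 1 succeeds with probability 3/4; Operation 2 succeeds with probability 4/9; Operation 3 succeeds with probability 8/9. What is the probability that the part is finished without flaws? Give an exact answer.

The events are sequential, so multiply the conditional probabilities:
P = 3/4 × 4/9 × 8/9 = 96/324 = 8/27.

8/27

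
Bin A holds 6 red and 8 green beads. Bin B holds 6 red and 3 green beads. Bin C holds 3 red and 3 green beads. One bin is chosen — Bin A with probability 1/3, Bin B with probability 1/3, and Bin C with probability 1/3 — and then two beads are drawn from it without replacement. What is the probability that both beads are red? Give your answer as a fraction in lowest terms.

From Bin A: P(both red) = (6/14)(5/13) = 15/91.
From Bin B: P(both red) = (6/9)(5/8) = 5/12.
From Bin C: P(both red) = (3/6)(2/5) = 1/5.
Total probability = (1/3)(15/91) + (1/3)(5/12) + (1/3)(1/5) = 4267/16380.

4267/16380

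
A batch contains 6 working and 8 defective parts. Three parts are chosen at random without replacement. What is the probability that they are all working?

P = 6/14 × 5/13 × 4/12 = 120/2184 = 5/91.

5/91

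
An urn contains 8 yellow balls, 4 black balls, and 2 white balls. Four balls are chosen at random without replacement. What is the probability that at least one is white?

46/91

P(no white) = 12/14 × 11/13 × 10/12 × 9/11 = 11880/24024 = 45/91.
P(at least one) = 1 − 45/91 = 46/91.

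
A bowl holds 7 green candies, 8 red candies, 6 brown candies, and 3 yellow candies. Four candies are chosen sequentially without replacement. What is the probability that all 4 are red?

5/759

P(all red) = 8/24 × 7/23 × 6/22 × 5/21 = 1680/255024 = 5/759.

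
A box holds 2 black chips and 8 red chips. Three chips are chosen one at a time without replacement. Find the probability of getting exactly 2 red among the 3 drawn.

One ordering (red drawn first) has probability 8/10 × 7/9 × 2/8 = 112/720 = 7/45.
There are C(3,2) = 3 such orderings, each equally likely, so P = 3 × 7/45 = 7/15.

7/15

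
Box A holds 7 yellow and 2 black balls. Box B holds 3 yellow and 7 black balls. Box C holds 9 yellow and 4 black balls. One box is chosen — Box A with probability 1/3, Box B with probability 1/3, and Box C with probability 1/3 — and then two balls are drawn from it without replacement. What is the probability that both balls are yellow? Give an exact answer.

289/780

From Box A: P(both yellow) = (7/9)(6/8) = 7/12.
From Box B: P(both yellow) = (3/10)(2/9) = 1/15.
From Box C: P(both yellow) = (9/13)(8/12) = 6/13.
Total probability = (1/3)(7/12) + (1/3)(1/15) + (1/3)(6/13) = 289/780.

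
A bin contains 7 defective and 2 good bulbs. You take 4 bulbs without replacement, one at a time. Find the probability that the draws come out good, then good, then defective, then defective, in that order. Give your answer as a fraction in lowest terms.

1/36

Chain rule:
P = 2/9 × 1/8 × 7/7 × 6/6 = 84/3024 = 1/36.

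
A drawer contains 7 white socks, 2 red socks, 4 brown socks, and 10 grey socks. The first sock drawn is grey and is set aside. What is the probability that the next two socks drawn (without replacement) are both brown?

2/77

After the first draw, 4 of the remaining 22 socks are brown.
P = 4/22 × 3/21 = 12/462 = 2/77.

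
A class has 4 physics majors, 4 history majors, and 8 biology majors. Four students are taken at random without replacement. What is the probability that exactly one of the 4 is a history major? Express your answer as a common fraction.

44/91

One ordering (a history major drawn first) has probability 4/16 × 12/15 × 11/14 × 10/13 = 5280/43680 = 11/91.
There are C(4,1) = 4 such orderings, each equally likely, so P = 4 × 11/91 = 44/91.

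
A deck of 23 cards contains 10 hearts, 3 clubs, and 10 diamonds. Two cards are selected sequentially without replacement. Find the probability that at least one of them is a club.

P(no clubs) = 20/23 × 19/22 = 380/506 = 190/253.
P(at least one) = 1 − 190/253 = 63/253.

63/253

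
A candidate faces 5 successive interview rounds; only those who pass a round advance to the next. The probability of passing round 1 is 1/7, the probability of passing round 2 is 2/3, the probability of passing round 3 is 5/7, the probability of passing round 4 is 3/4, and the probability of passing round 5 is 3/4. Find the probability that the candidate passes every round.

15/392

Each stage is reached only if all earlier stages succeed, so
P = 1/7 × 2/3 × 5/7 × 3/4 × 3/4 = 90/2352 = 15/392.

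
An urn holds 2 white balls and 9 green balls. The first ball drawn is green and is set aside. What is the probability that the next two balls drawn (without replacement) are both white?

1/45

After the first draw, 2 of the remaining 10 balls are white.
P = 2/10 × 1/9 = 2/90 = 1/45.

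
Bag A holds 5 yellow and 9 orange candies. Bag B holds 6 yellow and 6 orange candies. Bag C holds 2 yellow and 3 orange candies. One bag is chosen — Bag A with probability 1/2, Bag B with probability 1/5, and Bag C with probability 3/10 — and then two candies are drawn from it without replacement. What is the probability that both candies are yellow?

From Bag A: P(both yellow) = (5/14)(4/13) = 10/91.
From Bag B: P(both yellow) = (6/12)(5/11) = 5/22.
From Bag C: P(both yellow) = (2/5)(1/4) = 1/10.
Total probability = (1/2)(10/91) + (1/5)(5/22) + (3/10)(1/10) = 13053/100100.

13053/100100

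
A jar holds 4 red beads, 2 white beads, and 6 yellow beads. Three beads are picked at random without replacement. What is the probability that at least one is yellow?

10/11

P(no yellow) = 6/12 × 5/11 × 4/10 = 120/1320 = 1/11.
P(at least one) = 1 − 1/11 = 10/11.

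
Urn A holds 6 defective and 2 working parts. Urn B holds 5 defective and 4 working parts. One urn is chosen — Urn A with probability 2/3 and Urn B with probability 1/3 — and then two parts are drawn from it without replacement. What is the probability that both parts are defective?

85/189

From Urn A: P(both defective) = (6/8)(5/7) = 15/28.
From Urn B: P(both defective) = (5/9)(4/8) = 5/18.
Total probability = (2/3)(15/28) + (1/3)(5/18) = 85/189.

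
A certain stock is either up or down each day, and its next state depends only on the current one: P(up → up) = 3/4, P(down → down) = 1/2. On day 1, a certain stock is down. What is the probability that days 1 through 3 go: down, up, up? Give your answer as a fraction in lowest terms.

Day 1 is given. For each transition, use the conditional probability from the current state:
P(up | down) = 1/2; P(up | up) = 3/4.
P = 1/2 × 3/4 = 3/8.

3/8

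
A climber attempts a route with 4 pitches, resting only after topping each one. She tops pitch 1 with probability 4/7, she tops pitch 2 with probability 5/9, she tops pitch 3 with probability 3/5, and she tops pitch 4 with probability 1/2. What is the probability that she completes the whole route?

The events are sequential, so multiply the conditional probabilities:
P = 4/7 × 5/9 × 3/5 × 1/2 = 60/630 = 2/21.

2/21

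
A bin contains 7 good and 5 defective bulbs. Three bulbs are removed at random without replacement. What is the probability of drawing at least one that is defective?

37/44

P(no defective) = 7/12 × 6/11 × 5/10 = 210/1320 = 7/44.
P(at least one) = 1 − 7/44 = 37/44.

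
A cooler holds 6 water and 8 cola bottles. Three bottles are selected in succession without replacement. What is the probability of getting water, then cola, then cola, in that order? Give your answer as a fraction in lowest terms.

2/13

Each draw changes the counts, so multiply the conditional probabilities along the sequence:
P = 6/14 × 8/13 × 7/12 = 336/2184 = 2/13.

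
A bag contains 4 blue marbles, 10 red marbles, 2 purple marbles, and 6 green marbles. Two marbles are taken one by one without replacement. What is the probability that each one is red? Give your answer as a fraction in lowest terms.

15/77

P(every draw is red) = 10/22 × 9/21 = 90/462 = 15/77.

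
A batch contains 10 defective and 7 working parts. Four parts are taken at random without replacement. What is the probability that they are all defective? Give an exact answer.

3/34

P(all defective) = 10/17 × 9/16 × 8/15 × 7/14 = 5040/57120 = 3/34.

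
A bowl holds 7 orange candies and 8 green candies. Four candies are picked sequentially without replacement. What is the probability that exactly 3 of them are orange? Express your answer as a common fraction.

One ordering (orange drawn first) has probability 7/15 × 6/14 × 5/13 × 8/12 = 1680/32760 = 2/39.
There are C(4,3) = 4 such orderings, each equally likely, so P = 4 × 2/39 = 8/39.

8/39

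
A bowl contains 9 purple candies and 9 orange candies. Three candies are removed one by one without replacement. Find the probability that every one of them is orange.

7/68

P(all orange) = 9/18 × 8/17 × 7/16 = 504/4896 = 7/68.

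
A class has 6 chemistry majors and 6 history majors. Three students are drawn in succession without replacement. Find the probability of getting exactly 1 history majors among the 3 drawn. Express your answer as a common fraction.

One ordering (a history major drawn first) has probability 6/12 × 6/11 × 5/10 = 180/1320 = 3/22.
There are C(3,1) = 3 such orderings, each equally likely, so P = 3 × 3/22 = 9/22.

9/22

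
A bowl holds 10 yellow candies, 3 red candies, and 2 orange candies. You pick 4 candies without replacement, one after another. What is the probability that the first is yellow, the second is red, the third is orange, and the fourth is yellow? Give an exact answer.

3/182

Chain rule:
P = 10/15 × 3/14 × 2/13 × 9/12 = 540/32760 = 3/182.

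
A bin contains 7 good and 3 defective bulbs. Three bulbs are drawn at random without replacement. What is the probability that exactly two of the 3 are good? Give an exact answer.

One ordering (good drawn first) has probability 7/10 × 6/9 × 3/8 = 126/720 = 7/40.
There are C(3,2) = 3 such orderings, each equally likely, so P = 3 × 7/40 = 21/40.

21/40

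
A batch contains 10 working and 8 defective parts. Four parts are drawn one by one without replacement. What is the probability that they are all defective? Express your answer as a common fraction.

7/306

P = 8/18 × 7/17 × 6/16 × 5/15 = 1680/73440 = 7/306.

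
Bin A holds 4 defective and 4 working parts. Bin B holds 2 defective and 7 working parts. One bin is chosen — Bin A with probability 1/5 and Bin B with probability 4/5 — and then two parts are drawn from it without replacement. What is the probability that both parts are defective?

From Bin A: P(both defective) = (4/8)(3/7) = 3/14.
From Bin B: P(both defective) = (2/9)(1/8) = 1/36.
Total probability = (1/5)(3/14) + (4/5)(1/36) = 41/630.

41/630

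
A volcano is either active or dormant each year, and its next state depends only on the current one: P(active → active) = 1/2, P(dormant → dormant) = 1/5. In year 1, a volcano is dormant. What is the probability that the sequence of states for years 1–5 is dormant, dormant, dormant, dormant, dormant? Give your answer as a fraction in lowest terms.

Year 1 is given. For each transition, use the conditional probability from the current state:
P(dormant | dormant) = 1/5; P(dormant | dormant) = 1/5; P(dormant | dormant) = 1/5; P(dormant | dormant) = 1/5.
P = 1/5 × 1/5 × 1/5 × 1/5 = 1/625.

1/625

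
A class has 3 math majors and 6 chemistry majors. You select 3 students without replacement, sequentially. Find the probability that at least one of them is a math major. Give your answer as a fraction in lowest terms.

16/21

P(no math majors) = 6/9 × 5/8 × 4/7 = 120/504 = 5/21.
P(at least one) = 1 − 5/21 = 16/21.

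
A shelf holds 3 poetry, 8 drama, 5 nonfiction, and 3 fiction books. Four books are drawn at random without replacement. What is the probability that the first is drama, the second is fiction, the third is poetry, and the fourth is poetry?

Chain rule:
P = 8/19 × 3/18 × 3/17 × 2/16 = 144/93024 = 1/646.

1/646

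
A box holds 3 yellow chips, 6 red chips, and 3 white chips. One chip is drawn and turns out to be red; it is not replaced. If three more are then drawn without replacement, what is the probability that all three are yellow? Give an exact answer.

With the first chip removed, 3 yellow remain out of 11.
P = 3/11 × 2/10 × 1/9 = 6/990 = 1/165.

1/165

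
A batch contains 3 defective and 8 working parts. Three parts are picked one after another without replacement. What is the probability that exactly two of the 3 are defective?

8/55

One ordering (defective drawn first) has probability 3/11 × 2/10 × 8/9 = 48/990 = 8/165.
There are C(3,2) = 3 such orderings, each equally likely, so P = 3 × 8/165 = 8/55.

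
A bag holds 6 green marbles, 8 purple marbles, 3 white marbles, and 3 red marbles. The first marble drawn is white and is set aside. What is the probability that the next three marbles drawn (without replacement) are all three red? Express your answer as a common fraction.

1/969

After the first draw, 3 of the remaining 19 marbles are red.
P = 3/19 × 2/18 × 1/17 = 6/5814 = 1/969.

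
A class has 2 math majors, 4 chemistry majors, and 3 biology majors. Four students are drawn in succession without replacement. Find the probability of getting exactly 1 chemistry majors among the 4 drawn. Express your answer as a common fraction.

20/63

One ordering (a chemistry major drawn first) has probability 4/9 × 5/8 × 4/7 × 3/6 = 240/3024 = 5/63.
There are C(4,1) = 4 such orderings, each equally likely, so P = 4 × 5/63 = 20/63.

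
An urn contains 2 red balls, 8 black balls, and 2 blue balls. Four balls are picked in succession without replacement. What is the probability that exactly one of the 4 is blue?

16/33

One ordering (blue drawn first) has probability 2/12 × 10/11 × 9/10 × 8/9 = 1440/11880 = 4/33.
There are C(4,1) = 4 such orderings, each equally likely, so P = 4 × 4/33 = 16/33.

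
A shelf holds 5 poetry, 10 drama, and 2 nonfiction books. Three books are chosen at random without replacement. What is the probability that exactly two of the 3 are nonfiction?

3/136

One ordering (nonfiction drawn first) has probability 2/17 × 1/16 × 15/15 = 30/4080 = 1/136.
There are C(3,2) = 3 such orderings, each equally likely, so P = 3 × 1/136 = 3/136.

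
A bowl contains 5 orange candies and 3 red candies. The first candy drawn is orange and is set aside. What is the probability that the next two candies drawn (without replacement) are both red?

1/7

After the first draw, 3 of the remaining 7 candies are red.
P = 3/7 × 2/6 = 6/42 = 1/7.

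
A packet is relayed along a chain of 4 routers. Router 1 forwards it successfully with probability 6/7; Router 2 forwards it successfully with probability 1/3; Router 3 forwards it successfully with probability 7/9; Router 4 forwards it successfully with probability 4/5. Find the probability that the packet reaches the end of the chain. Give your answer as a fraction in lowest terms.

8/45

Multiplying along the chain,
P = 6/7 × 1/3 × 7/9 × 4/5 = 168/945 = 8/45.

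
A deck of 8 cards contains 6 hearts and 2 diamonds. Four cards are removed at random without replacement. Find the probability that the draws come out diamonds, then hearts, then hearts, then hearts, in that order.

1/7

Each draw changes the counts, so multiply the conditional probabilities along the sequence:
P = 2/8 × 6/7 × 5/6 × 4/5 = 240/1680 = 1/7.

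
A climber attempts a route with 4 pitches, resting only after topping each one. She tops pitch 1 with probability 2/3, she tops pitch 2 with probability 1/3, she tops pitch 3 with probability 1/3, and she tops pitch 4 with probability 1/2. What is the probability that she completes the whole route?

1/27

The events are sequential, so multiply the conditional probabilities:
P = 2/3 × 1/3 × 1/3 × 1/2 = 2/54 = 1/27.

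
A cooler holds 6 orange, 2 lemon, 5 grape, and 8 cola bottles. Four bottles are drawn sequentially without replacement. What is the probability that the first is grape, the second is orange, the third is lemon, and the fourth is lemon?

1/2394

Each draw changes the counts, so multiply the conditional probabilities along the sequence:
P = 5/21 × 6/20 × 2/19 × 1/18 = 60/143640 = 1/2394.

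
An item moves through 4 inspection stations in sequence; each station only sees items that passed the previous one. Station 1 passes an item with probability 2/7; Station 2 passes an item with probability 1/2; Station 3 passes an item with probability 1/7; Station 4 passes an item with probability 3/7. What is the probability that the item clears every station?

3/343

The events are sequential, so multiply the conditional probabilities:
P = 2/7 × 1/2 × 1/7 × 3/7 = 6/686 = 3/343.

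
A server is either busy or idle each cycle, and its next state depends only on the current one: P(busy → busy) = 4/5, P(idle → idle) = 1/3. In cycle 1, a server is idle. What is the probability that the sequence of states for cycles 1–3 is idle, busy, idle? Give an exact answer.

Cycle 1 is given. For each transition, use the conditional probability from the current state:
P(busy | idle) = 2/3; P(idle | busy) = 1/5.
P = 2/3 × 1/5 = 2/15.

2/15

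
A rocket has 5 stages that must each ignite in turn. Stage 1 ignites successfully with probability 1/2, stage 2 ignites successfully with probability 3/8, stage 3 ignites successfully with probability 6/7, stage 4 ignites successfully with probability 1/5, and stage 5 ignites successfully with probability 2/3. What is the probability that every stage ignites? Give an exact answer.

3/140

Each stage is reached only if all earlier stages succeed, so
P = 1/2 × 3/8 × 6/7 × 1/5 × 2/3 = 36/1680 = 3/140.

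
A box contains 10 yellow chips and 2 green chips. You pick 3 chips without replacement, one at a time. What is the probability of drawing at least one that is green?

P(no green) = 10/12 × 9/11 × 8/10 = 720/1320 = 6/11.
P(at least one) = 1 − 6/11 = 5/11.

5/11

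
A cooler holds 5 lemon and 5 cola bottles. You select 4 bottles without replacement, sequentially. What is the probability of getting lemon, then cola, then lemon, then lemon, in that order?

5/84

Chain rule:
P = 5/10 × 5/9 × 4/8 × 3/7 = 300/5040 = 5/84.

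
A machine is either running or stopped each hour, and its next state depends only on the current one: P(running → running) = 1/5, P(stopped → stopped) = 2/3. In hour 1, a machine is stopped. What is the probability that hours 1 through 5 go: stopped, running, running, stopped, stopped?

8/225

Hour 1 is given. For each transition, use the conditional probability from the current state:
P(running | stopped) = 1/3; P(running | running) = 1/5; P(stopped | running) = 4/5; P(stopped | stopped) = 2/3.
P = 1/3 × 1/5 × 4/5 × 2/3 = 8/225.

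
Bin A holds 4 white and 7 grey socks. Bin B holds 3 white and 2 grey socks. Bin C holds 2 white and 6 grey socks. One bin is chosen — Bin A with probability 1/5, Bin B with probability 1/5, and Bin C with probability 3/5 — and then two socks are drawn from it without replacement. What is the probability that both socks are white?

159/1540

From Bin A: P(both white) = (4/11)(3/10) = 6/55.
From Bin B: P(both white) = (3/5)(2/4) = 3/10.
From Bin C: P(both white) = (2/8)(1/7) = 1/28.
Total probability = (1/5)(6/55) + (1/5)(3/10) + (3/5)(1/28) = 159/1540.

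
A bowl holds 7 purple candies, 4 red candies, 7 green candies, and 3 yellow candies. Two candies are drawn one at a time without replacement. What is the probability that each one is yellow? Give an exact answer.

P(every draw is yellow) = 3/21 × 2/20 = 6/420 = 1/70.

1/70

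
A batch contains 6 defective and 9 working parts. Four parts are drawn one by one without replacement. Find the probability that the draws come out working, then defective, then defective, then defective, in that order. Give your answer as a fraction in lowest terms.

Multiply the probability of each draw given the previous ones:
P = 9/15 × 6/14 × 5/13 × 4/12 = 1080/32760 = 3/91.

3/91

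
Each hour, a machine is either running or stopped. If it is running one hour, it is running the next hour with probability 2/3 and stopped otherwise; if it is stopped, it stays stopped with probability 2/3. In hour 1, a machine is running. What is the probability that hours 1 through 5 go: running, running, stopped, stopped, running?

Hour 1 is given. For each transition, use the conditional probability from the current state:
P(running | running) = 2/3; P(stopped | running) = 1/3; P(stopped | stopped) = 2/3; P(running | stopped) = 1/3.
P = 2/3 × 1/3 × 2/3 × 1/3 = 4/81.

4/81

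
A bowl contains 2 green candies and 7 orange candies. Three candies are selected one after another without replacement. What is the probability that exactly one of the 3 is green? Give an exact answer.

1/2

One ordering (green drawn first) has probability 2/9 × 7/8 × 6/7 = 84/504 = 1/6.
There are C(3,1) = 3 such orderings, each equally likely, so P = 3 × 1/6 = 1/2.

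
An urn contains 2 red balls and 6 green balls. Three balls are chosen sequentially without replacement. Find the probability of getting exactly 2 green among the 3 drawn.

One ordering (green drawn first) has probability 6/8 × 5/7 × 2/6 = 60/336 = 5/28.
There are C(3,2) = 3 such orderings, each equally likely, so P = 3 × 5/28 = 15/28.

15/28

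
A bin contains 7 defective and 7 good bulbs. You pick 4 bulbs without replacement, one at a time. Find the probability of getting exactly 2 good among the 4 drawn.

63/143

One ordering (good drawn first) has probability 7/14 × 6/13 × 7/12 × 6/11 = 1764/24024 = 21/286.
There are C(4,2) = 6 such orderings, each equally likely, so P = 6 × 21/286 = 63/143.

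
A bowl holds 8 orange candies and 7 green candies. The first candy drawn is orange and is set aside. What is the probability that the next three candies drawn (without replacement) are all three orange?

5/52

After the first draw, 7 of the remaining 14 candies are orange.
P = 7/14 × 6/13 × 5/12 = 210/2184 = 5/52.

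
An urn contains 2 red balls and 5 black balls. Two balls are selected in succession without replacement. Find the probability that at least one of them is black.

20/21

P(no black) = 2/7 × 1/6 = 2/42 = 1/21.
P(at least one) = 1 − 1/21 = 20/21.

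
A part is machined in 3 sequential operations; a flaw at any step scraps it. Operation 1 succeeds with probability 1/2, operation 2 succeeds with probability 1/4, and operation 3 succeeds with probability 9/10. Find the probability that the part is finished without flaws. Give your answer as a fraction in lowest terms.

The events are sequential, so multiply the conditional probabilities:
P = 1/2 × 1/4 × 9/10 = 9/80.

9/80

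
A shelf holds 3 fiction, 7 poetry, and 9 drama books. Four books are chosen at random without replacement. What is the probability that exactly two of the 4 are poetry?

231/646

One ordering (poetry drawn first) has probability 7/19 × 6/18 × 12/17 × 11/16 = 5544/93024 = 77/1292.
There are C(4,2) = 6 such orderings, each equally likely, so P = 6 × 77/1292 = 231/646.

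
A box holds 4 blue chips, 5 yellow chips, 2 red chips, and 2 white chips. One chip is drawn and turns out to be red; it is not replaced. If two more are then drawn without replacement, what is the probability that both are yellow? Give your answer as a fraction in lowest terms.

5/33

With the first chip removed, 5 yellow remain out of 12.
P = 5/12 × 4/11 = 20/132 = 5/33.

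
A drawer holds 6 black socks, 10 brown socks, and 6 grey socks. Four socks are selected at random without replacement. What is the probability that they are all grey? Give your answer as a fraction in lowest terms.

P = 6/22 × 5/21 × 4/20 × 3/19 = 360/175560 = 3/1463.

3/1463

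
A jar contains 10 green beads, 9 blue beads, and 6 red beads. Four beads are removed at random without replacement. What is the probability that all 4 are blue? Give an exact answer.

P(all blue) = 9/25 × 8/24 × 7/23 × 6/22 = 3024/303600 = 63/6325.

63/6325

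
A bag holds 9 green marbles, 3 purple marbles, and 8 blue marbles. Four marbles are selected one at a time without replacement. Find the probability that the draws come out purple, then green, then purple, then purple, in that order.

Multiply the probability of each draw given the previous ones:
P = 3/20 × 9/19 × 2/18 × 1/17 = 54/116280 = 3/6460.

3/6460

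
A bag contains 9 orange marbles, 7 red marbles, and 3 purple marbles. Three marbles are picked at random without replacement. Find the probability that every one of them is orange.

28/323

P(every draw is orange) = 9/19 × 8/18 × 7/17 = 504/5814 = 28/323.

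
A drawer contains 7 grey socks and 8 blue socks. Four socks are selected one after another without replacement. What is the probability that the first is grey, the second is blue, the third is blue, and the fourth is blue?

Each draw changes the counts, so multiply the conditional probabilities along the sequence:
P = 7/15 × 8/14 × 7/13 × 6/12 = 2352/32760 = 14/195.

14/195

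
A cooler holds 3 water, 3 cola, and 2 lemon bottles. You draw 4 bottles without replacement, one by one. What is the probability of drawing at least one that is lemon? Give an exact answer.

P(no lemon) = 6/8 × 5/7 × 4/6 × 3/5 = 360/1680 = 3/14.
P(at least one) = 1 − 3/14 = 11/14.

11/14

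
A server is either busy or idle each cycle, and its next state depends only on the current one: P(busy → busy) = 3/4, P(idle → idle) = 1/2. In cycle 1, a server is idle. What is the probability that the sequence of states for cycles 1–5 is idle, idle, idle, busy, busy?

3/32

Cycle 1 is given. For each transition, use the conditional probability from the current state:
P(idle | idle) = 1/2; P(idle | idle) = 1/2; P(busy | idle) = 1/2; P(busy | busy) = 3/4.
P = 1/2 × 1/2 × 1/2 × 3/4 = 3/32.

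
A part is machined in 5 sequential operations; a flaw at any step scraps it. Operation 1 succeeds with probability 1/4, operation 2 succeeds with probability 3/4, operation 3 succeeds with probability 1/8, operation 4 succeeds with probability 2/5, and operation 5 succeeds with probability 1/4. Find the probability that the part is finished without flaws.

Each stage is reached only if all earlier stages succeed, so
P = 1/4 × 3/4 × 1/8 × 2/5 × 1/4 = 6/2560 = 3/1280.

3/1280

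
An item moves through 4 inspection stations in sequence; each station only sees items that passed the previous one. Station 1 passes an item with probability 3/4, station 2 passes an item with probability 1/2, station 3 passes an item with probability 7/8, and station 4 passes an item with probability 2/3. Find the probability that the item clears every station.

7/32

Each stage is reached only if all earlier stages succeed, so
P = 3/4 × 1/2 × 7/8 × 2/3 = 42/192 = 7/32.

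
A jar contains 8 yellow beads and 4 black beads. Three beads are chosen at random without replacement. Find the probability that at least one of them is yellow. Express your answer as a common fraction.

P(no yellow) = 4/12 × 3/11 × 2/10 = 24/1320 = 1/55.
P(at least one) = 1 − 1/55 = 54/55.

54/55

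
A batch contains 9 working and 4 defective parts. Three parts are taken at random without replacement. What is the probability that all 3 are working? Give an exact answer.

42/143

P = 9/13 × 8/12 × 7/11 = 504/1716 = 42/143.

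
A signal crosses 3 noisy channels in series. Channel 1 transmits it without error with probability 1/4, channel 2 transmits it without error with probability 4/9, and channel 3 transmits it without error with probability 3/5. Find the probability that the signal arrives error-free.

1/15

The events are sequential, so multiply the conditional probabilities:
P = 1/4 × 4/9 × 3/5 = 12/180 = 1/15.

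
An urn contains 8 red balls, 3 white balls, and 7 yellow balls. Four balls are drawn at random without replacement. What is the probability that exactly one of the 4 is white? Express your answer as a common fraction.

One ordering (white drawn first) has probability 3/18 × 15/17 × 14/16 × 13/15 = 8190/73440 = 91/816.
There are C(4,1) = 4 such orderings, each equally likely, so P = 4 × 91/816 = 91/204.

91/204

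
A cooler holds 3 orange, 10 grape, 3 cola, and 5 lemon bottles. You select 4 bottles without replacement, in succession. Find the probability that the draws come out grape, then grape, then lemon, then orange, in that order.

Chain rule:
P = 10/21 × 9/20 × 5/19 × 3/18 = 1350/143640 = 5/532.

5/532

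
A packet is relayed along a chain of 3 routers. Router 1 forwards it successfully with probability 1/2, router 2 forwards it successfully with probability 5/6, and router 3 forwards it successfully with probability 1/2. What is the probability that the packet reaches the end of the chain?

5/24

The events are sequential, so multiply the conditional probabilities:
P = 1/2 × 5/6 × 1/2 = 5/24.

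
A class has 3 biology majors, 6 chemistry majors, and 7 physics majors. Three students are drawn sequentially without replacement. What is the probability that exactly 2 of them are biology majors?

39/560

One ordering (biology majors drawn first) has probability 3/16 × 2/15 × 13/14 = 78/3360 = 13/560.
There are C(3,2) = 3 such orderings, each equally likely, so P = 3 × 13/560 = 39/560.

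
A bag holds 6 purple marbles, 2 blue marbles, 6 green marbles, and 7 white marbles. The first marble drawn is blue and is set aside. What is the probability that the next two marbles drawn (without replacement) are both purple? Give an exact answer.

3/38

With the first marble removed, 6 purple remain out of 20.
P = 6/20 × 5/19 = 30/380 = 3/38.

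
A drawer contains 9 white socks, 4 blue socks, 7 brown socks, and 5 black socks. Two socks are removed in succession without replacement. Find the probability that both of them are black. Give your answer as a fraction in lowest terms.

P(every draw is black) = 5/25 × 4/24 = 20/600 = 1/30.

1/30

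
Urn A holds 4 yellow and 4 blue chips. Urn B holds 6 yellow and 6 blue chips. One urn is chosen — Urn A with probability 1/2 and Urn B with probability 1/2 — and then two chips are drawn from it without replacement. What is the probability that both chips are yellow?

From Urn A: P(both yellow) = (4/8)(3/7) = 3/14.
From Urn B: P(both yellow) = (6/12)(5/11) = 5/22.
Total probability = (1/2)(3/14) + (1/2)(5/22) = 17/77.

17/77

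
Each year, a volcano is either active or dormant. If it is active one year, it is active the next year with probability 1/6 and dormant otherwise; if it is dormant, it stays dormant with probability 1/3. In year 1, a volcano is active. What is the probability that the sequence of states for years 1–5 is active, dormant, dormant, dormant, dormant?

5/162

Year 1 is given. For each transition, use the conditional probability from the current state:
P(dormant | active) = 5/6; P(dormant | dormant) = 1/3; P(dormant | dormant) = 1/3; P(dormant | dormant) = 1/3.
P = 5/6 × 1/3 × 1/3 × 1/3 = 5/162.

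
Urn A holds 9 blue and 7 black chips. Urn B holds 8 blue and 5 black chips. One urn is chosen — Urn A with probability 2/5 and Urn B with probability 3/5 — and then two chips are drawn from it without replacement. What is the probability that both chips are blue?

From Urn A: P(both blue) = (9/16)(8/15) = 3/10.
From Urn B: P(both blue) = (8/13)(7/12) = 14/39.
Total probability = (2/5)(3/10) + (3/5)(14/39) = 109/325.

109/325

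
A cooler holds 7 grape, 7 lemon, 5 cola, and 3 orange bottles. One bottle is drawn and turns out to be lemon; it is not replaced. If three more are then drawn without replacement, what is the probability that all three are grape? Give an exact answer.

1/38

After the first draw, 7 of the remaining 21 bottles are grape.
P = 7/21 × 6/20 × 5/19 = 210/7980 = 1/38.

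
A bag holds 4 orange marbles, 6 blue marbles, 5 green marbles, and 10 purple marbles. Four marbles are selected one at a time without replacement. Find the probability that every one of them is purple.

P = 10/25 × 9/24 × 8/23 × 7/22 = 5040/303600 = 21/1265.

21/1265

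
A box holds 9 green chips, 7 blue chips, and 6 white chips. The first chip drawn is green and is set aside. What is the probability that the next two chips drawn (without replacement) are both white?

1/14

After the first draw, 6 of the remaining 21 chips are white.
P = 6/21 × 5/20 = 30/420 = 1/14.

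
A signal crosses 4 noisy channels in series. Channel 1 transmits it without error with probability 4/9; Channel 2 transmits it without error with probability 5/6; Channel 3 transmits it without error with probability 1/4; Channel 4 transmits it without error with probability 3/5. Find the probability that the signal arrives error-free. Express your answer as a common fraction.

1/18

The events are sequential, so multiply the conditional probabilities:
P = 4/9 × 5/6 × 1/4 × 3/5 = 60/1080 = 1/18.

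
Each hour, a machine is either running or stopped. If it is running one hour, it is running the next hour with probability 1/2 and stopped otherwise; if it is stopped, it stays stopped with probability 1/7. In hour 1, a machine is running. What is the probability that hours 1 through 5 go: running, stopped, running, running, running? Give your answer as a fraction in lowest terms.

Hour 1 is given. For each transition, use the conditional probability from the current state:
P(stopped | running) = 1/2; P(running | stopped) = 6/7; P(running | running) = 1/2; P(running | running) = 1/2.
P = 1/2 × 6/7 × 1/2 × 1/2 = 6/56 = 3/28.

3/28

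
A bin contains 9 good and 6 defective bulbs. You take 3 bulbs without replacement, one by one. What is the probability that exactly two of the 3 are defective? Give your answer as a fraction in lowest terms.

27/91

One ordering (defective drawn first) has probability 6/15 × 5/14 × 9/13 = 270/2730 = 9/91.
There are C(3,2) = 3 such orderings, each equally likely, so P = 3 × 9/91 = 27/91.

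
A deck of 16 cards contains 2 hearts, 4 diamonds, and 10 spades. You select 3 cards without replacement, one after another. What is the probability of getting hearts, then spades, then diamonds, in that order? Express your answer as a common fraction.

1/42

Each draw changes the counts, so multiply the conditional probabilities along the sequence:
P = 2/16 × 10/15 × 4/14 = 80/3360 = 1/42.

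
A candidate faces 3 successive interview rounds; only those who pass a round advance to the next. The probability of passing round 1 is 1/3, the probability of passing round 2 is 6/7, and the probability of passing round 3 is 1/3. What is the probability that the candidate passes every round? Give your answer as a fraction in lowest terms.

2/21

Each stage is reached only if all earlier stages succeed, so
P = 1/3 × 6/7 × 1/3 = 6/63 = 2/21.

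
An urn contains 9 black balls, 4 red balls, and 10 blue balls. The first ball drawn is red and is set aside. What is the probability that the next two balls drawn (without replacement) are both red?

With the first ball removed, 3 red remain out of 22.
P = 3/22 × 2/21 = 6/462 = 1/77.

1/77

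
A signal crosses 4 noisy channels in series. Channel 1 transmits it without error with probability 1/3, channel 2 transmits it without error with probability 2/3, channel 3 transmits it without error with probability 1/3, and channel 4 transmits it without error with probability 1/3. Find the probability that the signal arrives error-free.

2/81

Each stage is reached only if all earlier stages succeed, so
P = 1/3 × 2/3 × 1/3 × 1/3 = 2/81.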